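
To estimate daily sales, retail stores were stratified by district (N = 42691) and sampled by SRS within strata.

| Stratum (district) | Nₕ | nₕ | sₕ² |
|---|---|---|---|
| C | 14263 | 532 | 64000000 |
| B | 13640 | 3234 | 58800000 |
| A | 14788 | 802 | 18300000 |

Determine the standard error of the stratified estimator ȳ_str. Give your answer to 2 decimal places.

130.13

Var(ȳ_str) = Σₕ Wₕ²(1 − fₕ)sₕ²/nₕ with Wₕ = Nₕ/N, N = 42691.
C: Wₕ = 0.33409852; term = 0.33409852²·(1 − 0.03729931)·64000000/532 = 12927.327.
B: Wₕ = 0.31950528; term = 0.31950528²·(1 − 0.23709677)·58800000/3234 = 1415.9987.
A: Wₕ = 0.34639620; term = 0.34639620²·(1 − 0.05423316)·18300000/802 = 2589.447.
Sum = 16932.773.
SE = √(16932.773) = 130.13.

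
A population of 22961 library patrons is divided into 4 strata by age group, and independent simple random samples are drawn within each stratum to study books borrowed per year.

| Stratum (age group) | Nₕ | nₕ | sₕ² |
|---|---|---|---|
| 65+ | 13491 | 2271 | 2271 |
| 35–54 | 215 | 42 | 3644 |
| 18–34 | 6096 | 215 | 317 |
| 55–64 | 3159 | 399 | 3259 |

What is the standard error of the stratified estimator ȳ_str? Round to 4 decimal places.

0.7270

Var(ȳ_str) = Σₕ Wₕ²(1 − fₕ)sₕ²/nₕ with Wₕ = Nₕ/N, N = 22961.
65+: Wₕ = 0.58756152; term = 0.58756152²·(1 − 0.16833445)·2271/2271 = 0.28711468.
35–54: Wₕ = 0.00936370; term = 0.00936370²·(1 − 0.19534884)·3644/42 = 0.0061211362.
18–34: Wₕ = 0.26549366; term = 0.26549366²·(1 − 0.03526903)·317/215 = 0.10026176.
55–64: Wₕ = 0.13758112; term = 0.13758112²·(1 − 0.12630579)·3259/399 = 0.13507923.
Sum = 0.52857681.
SE = √(0.52857681) = 0.7270.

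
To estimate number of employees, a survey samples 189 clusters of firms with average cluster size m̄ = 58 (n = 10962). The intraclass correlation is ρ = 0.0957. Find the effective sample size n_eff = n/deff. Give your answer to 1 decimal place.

deff = 1 + (58 − 1)·0.0957 = 1 + 5.4549 = 6.4549.
n_eff = 10962 / 6.4549 = 1698.2.

1698.2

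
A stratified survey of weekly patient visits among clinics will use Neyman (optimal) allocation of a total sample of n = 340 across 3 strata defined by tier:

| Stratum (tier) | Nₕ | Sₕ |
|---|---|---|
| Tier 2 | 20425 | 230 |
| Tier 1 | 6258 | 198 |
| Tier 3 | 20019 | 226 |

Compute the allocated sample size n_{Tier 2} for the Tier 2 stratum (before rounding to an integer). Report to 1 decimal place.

Neyman allocation: nₕ = n·NₕSₕ / Σⱼ NⱼSⱼ.
Σ NⱼSⱼ = 20425·230 + 6258·198 + 20019·226 = 1.0461128 × 10^7.
n_{Tier 2} = 340·20425·230 / (1.0461128 × 10^7) = 152.7.

152.7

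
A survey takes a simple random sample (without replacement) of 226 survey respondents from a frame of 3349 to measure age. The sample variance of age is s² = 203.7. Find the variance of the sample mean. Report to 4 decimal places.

0.8405

Under SRS without replacement, Var(ȳ) = (1 − f)·s²/n with f = n/N = 226/3349 = 0.06748283.
Var(ȳ) = (1 − 0.06748283)·203.7/226 = 0.93251717·0.90132743 = 0.84050331.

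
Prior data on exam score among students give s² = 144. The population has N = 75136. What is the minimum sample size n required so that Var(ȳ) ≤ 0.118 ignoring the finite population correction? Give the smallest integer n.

Without fpc, n₀ = s²/D = 144/0.118 = 1220.3390.
Rounding up, n = 1221.

1221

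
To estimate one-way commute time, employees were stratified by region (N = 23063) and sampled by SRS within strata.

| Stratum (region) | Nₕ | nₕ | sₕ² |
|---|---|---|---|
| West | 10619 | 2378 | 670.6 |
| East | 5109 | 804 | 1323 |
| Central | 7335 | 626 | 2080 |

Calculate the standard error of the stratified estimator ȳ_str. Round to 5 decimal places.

Var(ȳ_str) = Σₕ Wₕ²(1 − fₕ)sₕ²/nₕ with Wₕ = Nₕ/N, N = 23063.
West: Wₕ = 0.46043446; term = 0.46043446²·(1 − 0.22393822)·670.6/2378 = 0.046396331.
East: Wₕ = 0.22152365; term = 0.22152365²·(1 − 0.15736935)·1323/804 = 0.068042656.
Central: Wₕ = 0.31804189; term = 0.31804189²·(1 − 0.08534424)·2080/626 = 0.30740811.
Sum = 0.4218471.
SE = √(0.4218471) = 0.64950.

0.64950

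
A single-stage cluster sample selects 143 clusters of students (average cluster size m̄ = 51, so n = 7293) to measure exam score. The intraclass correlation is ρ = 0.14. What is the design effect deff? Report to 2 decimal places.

deff = 1 + (51 − 1)·0.14 = 1 + 7 = 8.

8.00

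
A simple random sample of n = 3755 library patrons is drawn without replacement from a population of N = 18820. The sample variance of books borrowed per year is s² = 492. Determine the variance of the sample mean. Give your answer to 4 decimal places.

0.1049

Under SRS without replacement, Var(ȳ) = (1 − f)·s²/n with f = n/N = 3755/18820 = 0.19952179.
Var(ȳ) = (1 − 0.19952179)·492/3755 = 0.80047821·0.1310253 = 0.1048829.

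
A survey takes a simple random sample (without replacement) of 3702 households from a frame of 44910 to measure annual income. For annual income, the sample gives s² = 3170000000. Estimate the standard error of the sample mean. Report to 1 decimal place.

886.4

Under SRS without replacement, Var(ȳ) = (1 − f)·s²/n with f = n/N = 3702/44910 = 0.08243153.
Var(ȳ) = (1 − 0.08243153)·3170000000/3702 = 0.91756847·856293.9 = 785708.28.
SE(ȳ) = √(785708.28) = 886.4.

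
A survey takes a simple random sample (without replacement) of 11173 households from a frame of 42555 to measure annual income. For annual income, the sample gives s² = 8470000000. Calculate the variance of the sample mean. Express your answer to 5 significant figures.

Under SRS without replacement, Var(ȳ) = (1 − f)·s²/n with f = n/N = 11173/42555 = 0.26255434.
Var(ȳ) = (1 − 0.26255434)·8470000000/11173 = 0.73744566·758077.51 = 559040.97.

559040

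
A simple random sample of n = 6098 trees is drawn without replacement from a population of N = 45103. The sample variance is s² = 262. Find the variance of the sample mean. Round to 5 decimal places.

Under SRS without replacement, Var(ȳ) = (1 − f)·s²/n with f = n/N = 6098/45103 = 0.13520165.
Var(ȳ) = (1 − 0.13520165)·262/6098 = 0.86479835·0.042964907 = 0.03715598.

0.03716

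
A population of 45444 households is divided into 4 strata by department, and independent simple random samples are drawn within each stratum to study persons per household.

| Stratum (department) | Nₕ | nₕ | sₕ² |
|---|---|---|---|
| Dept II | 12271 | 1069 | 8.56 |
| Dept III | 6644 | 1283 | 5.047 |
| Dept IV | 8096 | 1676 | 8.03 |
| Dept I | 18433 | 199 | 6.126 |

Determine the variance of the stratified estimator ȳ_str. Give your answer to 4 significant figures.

0.005732

Var(ȳ_str) = Σₕ Wₕ²(1 − fₕ)sₕ²/nₕ with Wₕ = Nₕ/N, N = 45444.
Dept II: Wₕ = 0.27002465; term = 0.27002465²·(1 − 0.08711596)·8.56/1069 = 5.3298929 × 10^-4.
Dept III: Wₕ = 0.14620192; term = 0.14620192²·(1 − 0.19310656)·5.047/1283 = 6.7846739 × 10^-5.
Dept IV: Wₕ = 0.17815333; term = 0.17815333²·(1 − 0.20701581)·8.03/1676 = 1.2058519 × 10^-4.
Dept I: Wₕ = 0.40562010; term = 0.40562010²·(1 − 0.01079586)·6.126/199 = 0.0050101276.
Sum = 0.0057315488.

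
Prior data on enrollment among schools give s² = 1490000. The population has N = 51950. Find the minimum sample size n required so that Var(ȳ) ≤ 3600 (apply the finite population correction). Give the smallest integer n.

411

Without fpc, n₀ = s²/D = 1490000/3600 = 413.8889.
With fpc, (1 − n/N)·s²/n ≤ D requires n ≥ n₀/(1 + n₀/N) = 413.8889/(1 + 413.8889/51950) = 410.6175.
Rounding up, n = 411.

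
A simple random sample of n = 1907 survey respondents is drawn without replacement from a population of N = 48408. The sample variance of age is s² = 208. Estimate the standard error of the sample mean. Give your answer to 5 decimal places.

0.32369

Under SRS without replacement, Var(ȳ) = (1 − f)·s²/n with f = n/N = 1907/48408 = 0.03939431.
Var(ȳ) = (1 − 0.03939431)·208/1907 = 0.96060569·0.10907184 = 0.10477503.
SE(ȳ) = √(0.10477503) = 0.32369.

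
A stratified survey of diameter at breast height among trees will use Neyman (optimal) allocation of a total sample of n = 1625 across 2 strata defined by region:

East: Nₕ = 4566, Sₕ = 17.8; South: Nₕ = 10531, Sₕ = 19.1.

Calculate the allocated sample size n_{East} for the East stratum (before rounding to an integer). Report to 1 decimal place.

467.6

Neyman allocation: nₕ = n·NₕSₕ / Σⱼ NⱼSⱼ.
Σ NⱼSⱼ = 4566·17.8 + 10531·19.1 = 282416.9.
n_{East} = 1625·4566·17.8 / 282416.9 = 467.6.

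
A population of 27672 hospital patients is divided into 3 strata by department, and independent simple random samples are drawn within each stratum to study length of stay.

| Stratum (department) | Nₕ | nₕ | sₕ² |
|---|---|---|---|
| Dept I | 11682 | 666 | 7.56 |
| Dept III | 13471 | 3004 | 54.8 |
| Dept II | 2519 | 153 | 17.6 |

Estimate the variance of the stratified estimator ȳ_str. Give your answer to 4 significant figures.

Var(ȳ_str) = Σₕ Wₕ²(1 − fₕ)sₕ²/nₕ with Wₕ = Nₕ/N, N = 27672.
Dept I: Wₕ = 0.42215958; term = 0.42215958²·(1 − 0.05701079)·7.56/666 = 0.0019076891.
Dept III: Wₕ = 0.48680977; term = 0.48680977²·(1 − 0.22299755)·54.8/3004 = 0.0033590896.
Dept II: Wₕ = 0.09103064; term = 0.09103064²·(1 − 0.06073839)·17.6/153 = 8.9532981 × 10^-4.
Sum = 0.0061621085.

0.006162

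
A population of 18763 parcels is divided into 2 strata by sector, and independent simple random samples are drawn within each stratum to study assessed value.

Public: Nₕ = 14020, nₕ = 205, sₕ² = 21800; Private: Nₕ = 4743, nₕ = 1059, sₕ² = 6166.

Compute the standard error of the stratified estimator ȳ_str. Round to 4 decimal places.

7.6678

Var(ȳ_str) = Σₕ Wₕ²(1 − fₕ)sₕ²/nₕ with Wₕ = Nₕ/N, N = 18763.
Public: Wₕ = 0.74721526; term = 0.74721526²·(1 − 0.01462197)·21800/205 = 58.505538.
Private: Wₕ = 0.25278474; term = 0.25278474²·(1 − 0.22327641)·6166/1059 = 0.2889853.
Sum = 58.794523.
SE = √(58.794523) = 7.6678.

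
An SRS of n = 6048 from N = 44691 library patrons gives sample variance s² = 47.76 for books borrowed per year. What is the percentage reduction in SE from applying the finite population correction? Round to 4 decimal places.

7.0123

f = n/N = 6048/44691 = 0.13532926.
SE_no-fpc = √(s²/n) = 0.088864084; SE_fpc = √((1−f)s²/n) = 0.082632644.
Ratio = √(1−f) = 0.92987673. Reduction = 100·(1 − 0.92987673) = 7.0123%.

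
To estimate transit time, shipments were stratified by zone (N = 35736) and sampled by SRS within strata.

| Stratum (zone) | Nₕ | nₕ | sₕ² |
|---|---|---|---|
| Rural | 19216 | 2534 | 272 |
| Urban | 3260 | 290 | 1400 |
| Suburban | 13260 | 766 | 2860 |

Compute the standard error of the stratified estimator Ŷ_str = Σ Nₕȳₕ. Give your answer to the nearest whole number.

Var(Ŷ_str) = Σₕ Nₕ²(1 − fₕ)sₕ²/nₕ.
Rural: 19216²·(1 − 2534/19216)·272/2534 = 3.4409107 × 10^7.
Urban: 3260²·(1 − 290/3260)·1400/290 = 4.6741655 × 10^7.
Suburban: 13260²·(1 − 766/13260)·2860/766 = 6.1856065 × 10^8.
Sum = 6.9971141 × 10^8.
SE = √(6.9971141 × 10^8) = 26452.

26452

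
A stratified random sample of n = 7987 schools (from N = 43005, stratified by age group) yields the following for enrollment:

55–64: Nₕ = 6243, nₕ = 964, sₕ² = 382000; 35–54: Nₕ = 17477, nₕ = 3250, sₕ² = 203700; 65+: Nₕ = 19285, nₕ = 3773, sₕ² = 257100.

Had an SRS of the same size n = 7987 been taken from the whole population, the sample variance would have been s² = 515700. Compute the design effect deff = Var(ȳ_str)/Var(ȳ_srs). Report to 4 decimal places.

0.5042

Var(ȳ_str) = Σ Wₕ²(1−fₕ)sₕ²/nₕ with Wₕ = Nₕ/43005:
  55–64: (6243/43005)²·(1−964/6243)·382000/964 = 7.0614424
  35–54: (17477/43005)²·(1−3250/17477)·203700/3250 = 8.4265535
  65+: (19285/43005)²·(1−3773/19285)·257100/3773 = 11.022112
  → Var(ȳ_str) = 26.510108.
Var(ȳ_srs) = (1 − 7987/43005)·515700/7987 = 52.575793.
deff = 26.510108 / 52.575793 = 0.5042.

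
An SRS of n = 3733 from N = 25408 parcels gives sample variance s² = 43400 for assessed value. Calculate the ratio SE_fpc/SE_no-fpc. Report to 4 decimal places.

0.9236

f = n/N = 3733/25408 = 0.14692223.
SE_no-fpc = √(s²/n) = 3.4096976; SE_fpc = √((1−f)s²/n) = 3.1492721.
Ratio = √(1−f) = 0.92362209.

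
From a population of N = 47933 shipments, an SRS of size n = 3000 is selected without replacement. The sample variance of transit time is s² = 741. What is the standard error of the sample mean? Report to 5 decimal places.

0.48119

Under SRS without replacement, Var(ȳ) = (1 − f)·s²/n with f = n/N = 3000/47933 = 0.06258736.
Var(ȳ) = (1 − 0.06258736)·741/3000 = 0.93741264·0.247 = 0.23154092.
SE(ȳ) = √(0.23154092) = 0.48119.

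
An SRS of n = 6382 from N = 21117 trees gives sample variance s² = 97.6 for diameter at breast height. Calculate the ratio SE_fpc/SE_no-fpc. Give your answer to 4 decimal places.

0.8353

f = n/N = 6382/21117 = 0.30222096.
SE_no-fpc = √(s²/n) = 0.12366492; SE_fpc = √((1−f)s²/n) = 0.10330122.
Ratio = √(1−f) = 0.83533169.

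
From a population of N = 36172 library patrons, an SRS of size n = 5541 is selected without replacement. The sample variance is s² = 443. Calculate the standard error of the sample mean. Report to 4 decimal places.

0.2602

Under SRS without replacement, Var(ȳ) = (1 − f)·s²/n with f = n/N = 5541/36172 = 0.15318478.
Var(ȳ) = (1 − 0.15318478)·443/5541 = 0.84681522·0.079949468 = 0.067702426.
SE(ȳ) = √(0.067702426) = 0.2602.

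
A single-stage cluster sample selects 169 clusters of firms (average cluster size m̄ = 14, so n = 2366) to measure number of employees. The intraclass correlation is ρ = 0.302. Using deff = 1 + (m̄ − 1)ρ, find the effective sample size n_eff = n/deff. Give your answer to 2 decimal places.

deff = 1 + (14 − 1)·0.302 = 1 + 3.926 = 4.926.
n_eff = 2366 / 4.926 = 480.31.

480.31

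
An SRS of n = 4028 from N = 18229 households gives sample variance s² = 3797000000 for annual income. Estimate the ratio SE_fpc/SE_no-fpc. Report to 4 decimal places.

0.8826

f = n/N = 4028/18229 = 0.22096659.
SE_no-fpc = √(s²/n) = 970.90238; SE_fpc = √((1−f)s²/n) = 856.9463.
Ratio = √(1−f) = 0.88262869.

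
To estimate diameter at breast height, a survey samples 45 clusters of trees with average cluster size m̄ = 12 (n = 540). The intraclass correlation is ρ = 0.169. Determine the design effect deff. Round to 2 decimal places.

deff = 1 + (12 − 1)·0.169 = 1 + 1.859 = 2.859.

2.86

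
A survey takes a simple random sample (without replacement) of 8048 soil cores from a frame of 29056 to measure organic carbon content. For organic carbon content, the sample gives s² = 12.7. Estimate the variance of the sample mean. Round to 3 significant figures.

0.00114

Under SRS without replacement, Var(ȳ) = (1 − f)·s²/n with f = n/N = 8048/29056 = 0.27698238.
Var(ȳ) = (1 − 0.27698238)·12.7/8048 = 0.72301762·0.0015780318 = 0.0011409448.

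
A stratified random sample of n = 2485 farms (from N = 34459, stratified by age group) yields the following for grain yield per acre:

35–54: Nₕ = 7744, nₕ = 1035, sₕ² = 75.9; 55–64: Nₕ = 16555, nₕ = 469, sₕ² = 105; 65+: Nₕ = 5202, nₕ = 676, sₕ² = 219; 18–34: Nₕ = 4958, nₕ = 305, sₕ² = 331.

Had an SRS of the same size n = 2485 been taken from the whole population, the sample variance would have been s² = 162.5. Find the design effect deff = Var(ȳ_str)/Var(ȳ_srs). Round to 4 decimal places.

Var(ȳ_str) = Σ Wₕ²(1−fₕ)sₕ²/nₕ with Wₕ = Nₕ/34459:
  35–54: (7744/34459)²·(1−1035/7744)·75.9/1035 = 0.0032086269
  55–64: (16555/34459)²·(1−469/16555)·105/469 = 0.050209785
  65+: (5202/34459)²·(1−676/5202)·219/676 = 0.0064235776
  18–34: (4958/34459)²·(1−305/4958)·331/305 = 0.021084455
  → Var(ȳ_str) = 0.080926445.
Var(ȳ_srs) = (1 − 2485/34459)·162.5/2485 = 0.060676605.
deff = 0.080926445 / 0.060676605 = 1.3337.

1.3337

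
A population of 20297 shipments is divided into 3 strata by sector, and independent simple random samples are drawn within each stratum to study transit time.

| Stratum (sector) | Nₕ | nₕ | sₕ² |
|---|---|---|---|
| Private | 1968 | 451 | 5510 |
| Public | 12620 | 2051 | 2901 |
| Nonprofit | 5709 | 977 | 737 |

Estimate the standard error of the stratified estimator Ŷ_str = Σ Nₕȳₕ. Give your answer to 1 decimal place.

Var(Ŷ_str) = Σₕ Nₕ²(1 − fₕ)sₕ²/nₕ.
Private: 1968²·(1 − 451/1968)·5510/451 = 3.6474196 × 10^7.
Public: 12620²·(1 − 2051/12620)·2901/2051 = 1.8865804 × 10^8.
Nonprofit: 5709²·(1 − 977/5709)·737/977 = 2.0378758 × 10^7.
Sum = 2.4551099 × 10^8.
SE = √(2.4551099 × 10^8) = 15668.8.

15668.8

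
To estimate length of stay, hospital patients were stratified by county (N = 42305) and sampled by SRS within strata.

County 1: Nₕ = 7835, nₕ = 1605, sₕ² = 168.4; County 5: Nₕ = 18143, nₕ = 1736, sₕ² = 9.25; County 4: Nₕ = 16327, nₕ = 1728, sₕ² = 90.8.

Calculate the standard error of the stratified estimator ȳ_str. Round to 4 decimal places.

0.1037

Var(ȳ_str) = Σₕ Wₕ²(1 − fₕ)sₕ²/nₕ with Wₕ = Nₕ/N, N = 42305.
County 1: Wₕ = 0.18520269; term = 0.18520269²·(1 − 0.20485003)·168.4/1605 = 0.0028616117.
County 5: Wₕ = 0.42886184; term = 0.42886184²·(1 − 0.09568429)·9.25/1736 = 8.8623091 × 10^-4.
County 4: Wₕ = 0.38593547; term = 0.38593547²·(1 − 0.10583696)·90.8/1728 = 0.00699823.
Sum = 0.010746073.
SE = √(0.010746073) = 0.1037.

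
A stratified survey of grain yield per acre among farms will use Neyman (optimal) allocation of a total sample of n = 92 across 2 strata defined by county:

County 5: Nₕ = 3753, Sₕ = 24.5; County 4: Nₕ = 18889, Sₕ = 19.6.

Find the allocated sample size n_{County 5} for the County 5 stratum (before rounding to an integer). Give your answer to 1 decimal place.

18.3

Neyman allocation: nₕ = n·NₕSₕ / Σⱼ NⱼSⱼ.
Σ NⱼSⱼ = 3753·24.5 + 18889·19.6 = 462172.9.
n_{County 5} = 92·3753·24.5 / 462172.9 = 18.3.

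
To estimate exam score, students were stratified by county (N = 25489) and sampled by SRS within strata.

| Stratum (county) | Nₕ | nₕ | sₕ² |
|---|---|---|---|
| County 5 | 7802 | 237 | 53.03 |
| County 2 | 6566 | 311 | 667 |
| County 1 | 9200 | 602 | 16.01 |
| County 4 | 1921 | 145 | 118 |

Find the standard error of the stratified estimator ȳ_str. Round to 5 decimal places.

Var(ȳ_str) = Σₕ Wₕ²(1 − fₕ)sₕ²/nₕ with Wₕ = Nₕ/N, N = 25489.
County 5: Wₕ = 0.30609282; term = 0.30609282²·(1 − 0.03037683)·53.03/237 = 0.020327434.
County 2: Wₕ = 0.25760132; term = 0.25760132²·(1 − 0.04736521)·667/311 = 0.13557763.
County 1: Wₕ = 0.36094001; term = 0.36094001²·(1 − 0.06543478)·16.01/602 = 0.0032379826.
County 4: Wₕ = 0.07536584; term = 0.07536584²·(1 − 0.07548152)·118/145 = 0.0042734511.
Sum = 0.1634165.
SE = √(0.1634165) = 0.40425.

0.40425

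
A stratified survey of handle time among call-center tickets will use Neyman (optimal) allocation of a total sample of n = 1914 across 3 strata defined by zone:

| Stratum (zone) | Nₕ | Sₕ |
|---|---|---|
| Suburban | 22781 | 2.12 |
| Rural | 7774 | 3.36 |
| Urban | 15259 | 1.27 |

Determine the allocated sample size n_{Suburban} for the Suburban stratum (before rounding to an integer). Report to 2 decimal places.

985.53

Neyman allocation: nₕ = n·NₕSₕ / Σⱼ NⱼSⱼ.
Σ NⱼSⱼ = 22781·2.12 + 7774·3.36 + 15259·1.27 = 93795.29.
n_{Suburban} = 1914·22781·2.12 / 93795.29 = 985.53.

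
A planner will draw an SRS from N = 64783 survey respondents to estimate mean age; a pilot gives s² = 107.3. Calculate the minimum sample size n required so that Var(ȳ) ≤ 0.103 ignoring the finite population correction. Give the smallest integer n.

1042

Without fpc, n₀ = s²/D = 107.3/0.103 = 1041.7476.
Rounding up, n = 1042.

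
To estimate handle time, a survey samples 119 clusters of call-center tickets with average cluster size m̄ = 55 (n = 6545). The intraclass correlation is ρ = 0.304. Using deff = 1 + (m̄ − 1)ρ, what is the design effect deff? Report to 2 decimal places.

17.42

deff = 1 + (55 − 1)·0.304 = 1 + 16.416 = 17.416.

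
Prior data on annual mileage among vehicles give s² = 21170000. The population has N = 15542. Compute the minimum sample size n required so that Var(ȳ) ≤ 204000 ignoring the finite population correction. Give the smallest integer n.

Without fpc, n₀ = s²/D = 21170000/204000 = 103.7745.
Rounding up, n = 104.

104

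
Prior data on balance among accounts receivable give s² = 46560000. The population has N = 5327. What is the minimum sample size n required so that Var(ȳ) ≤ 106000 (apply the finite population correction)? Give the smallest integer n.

406

Without fpc, n₀ = s²/D = 46560000/106000 = 439.2453.
With fpc, (1 − n/N)·s²/n ≤ D requires n ≥ n₀/(1 + n₀/N) = 439.2453/(1 + 439.2453/5327) = 405.7857.
Rounding up, n = 406.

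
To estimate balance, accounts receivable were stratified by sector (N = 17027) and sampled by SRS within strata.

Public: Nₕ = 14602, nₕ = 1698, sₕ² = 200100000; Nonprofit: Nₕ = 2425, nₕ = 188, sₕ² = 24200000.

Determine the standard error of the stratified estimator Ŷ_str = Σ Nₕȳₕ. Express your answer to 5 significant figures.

4.7857 × 10^6

Var(Ŷ_str) = Σₕ Nₕ²(1 − fₕ)sₕ²/nₕ.
Public: 14602²·(1 − 1698/14602)·200100000/1698 = 2.2204761 × 10^13.
Nonprofit: 2425²·(1 − 188/2425)·24200000/188 = 6.9828907 × 10^11.
Sum = 2.290305 × 10^13.
SE = √(2.290305 × 10^13) = 4.7857 × 10^6.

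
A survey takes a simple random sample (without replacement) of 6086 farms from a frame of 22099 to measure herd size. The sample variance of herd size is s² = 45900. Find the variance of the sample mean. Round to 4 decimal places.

5.4649

Under SRS without replacement, Var(ȳ) = (1 − f)·s²/n with f = n/N = 6086/22099 = 0.27539708.
Var(ȳ) = (1 − 0.27539708)·45900/6086 = 0.72460292·7.5418994 = 5.4648824.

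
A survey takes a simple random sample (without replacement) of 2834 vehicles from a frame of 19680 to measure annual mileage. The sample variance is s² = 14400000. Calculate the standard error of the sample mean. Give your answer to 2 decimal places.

65.95

Under SRS without replacement, Var(ȳ) = (1 − f)·s²/n with f = n/N = 2834/19680 = 0.14400407.
Var(ȳ) = (1 − 0.14400407)·14400000/2834 = 0.85599593·5081.1574 = 4349.4501.
SE(ȳ) = √(4349.4501) = 65.95.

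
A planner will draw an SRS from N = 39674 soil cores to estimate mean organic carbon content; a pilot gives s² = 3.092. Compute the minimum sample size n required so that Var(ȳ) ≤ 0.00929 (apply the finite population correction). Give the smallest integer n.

331

Without fpc, n₀ = s²/D = 3.092/0.00929 = 332.8310.
With fpc, (1 − n/N)·s²/n ≤ D requires n ≥ n₀/(1 + n₀/N) = 332.8310/(1 + 332.8310/39674) = 330.0621.
Rounding up, n = 331.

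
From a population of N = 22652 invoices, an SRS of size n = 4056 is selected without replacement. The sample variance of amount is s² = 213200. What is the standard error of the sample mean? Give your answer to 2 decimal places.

6.57

Under SRS without replacement, Var(ȳ) = (1 − f)·s²/n with f = n/N = 4056/22652 = 0.17905704.
Var(ȳ) = (1 − 0.17905704)·213200/4056 = 0.82094296·52.564103 = 43.15213.
SE(ȳ) = √(43.15213) = 6.57.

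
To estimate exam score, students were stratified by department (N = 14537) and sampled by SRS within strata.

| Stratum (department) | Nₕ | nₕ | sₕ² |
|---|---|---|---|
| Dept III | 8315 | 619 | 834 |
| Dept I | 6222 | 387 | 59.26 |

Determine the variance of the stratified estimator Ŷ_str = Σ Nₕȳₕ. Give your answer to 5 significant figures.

9.1778 × 10^7

Var(Ŷ_str) = Σₕ Nₕ²(1 − fₕ)sₕ²/nₕ.
Dept III: 8315²·(1 − 619/8315)·834/619 = 8.6218947 × 10^7.
Dept I: 6222²·(1 − 387/6222)·59.26/387 = 5.5593184 × 10^6.
Sum = 9.1778265 × 10^7.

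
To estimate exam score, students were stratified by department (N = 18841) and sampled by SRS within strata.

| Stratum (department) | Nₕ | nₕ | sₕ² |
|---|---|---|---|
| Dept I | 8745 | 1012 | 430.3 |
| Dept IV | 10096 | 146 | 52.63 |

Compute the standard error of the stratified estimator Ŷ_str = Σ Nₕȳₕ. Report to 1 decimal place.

8060.2

Var(Ŷ_str) = Σₕ Nₕ²(1 − fₕ)sₕ²/nₕ.
Dept I: 8745²·(1 − 1012/8745)·430.3/1012 = 2.8754026 × 10^7.
Dept IV: 10096²·(1 − 146/10096)·52.63/146 = 3.6212035 × 10^7.
Sum = 6.4966061 × 10^7.
SE = √(6.4966061 × 10^7) = 8060.2.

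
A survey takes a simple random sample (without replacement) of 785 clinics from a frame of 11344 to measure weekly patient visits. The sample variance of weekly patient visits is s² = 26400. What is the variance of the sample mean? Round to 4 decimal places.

Under SRS without replacement, Var(ȳ) = (1 − f)·s²/n with f = n/N = 785/11344 = 0.06919958.
Var(ȳ) = (1 − 0.06919958)·26400/785 = 0.93080042·33.630573 = 31.303352.

31.3034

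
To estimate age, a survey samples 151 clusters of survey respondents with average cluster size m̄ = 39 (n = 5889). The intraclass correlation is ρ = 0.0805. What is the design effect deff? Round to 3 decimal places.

4.059

deff = 1 + (39 − 1)·0.0805 = 1 + 3.059 = 4.059.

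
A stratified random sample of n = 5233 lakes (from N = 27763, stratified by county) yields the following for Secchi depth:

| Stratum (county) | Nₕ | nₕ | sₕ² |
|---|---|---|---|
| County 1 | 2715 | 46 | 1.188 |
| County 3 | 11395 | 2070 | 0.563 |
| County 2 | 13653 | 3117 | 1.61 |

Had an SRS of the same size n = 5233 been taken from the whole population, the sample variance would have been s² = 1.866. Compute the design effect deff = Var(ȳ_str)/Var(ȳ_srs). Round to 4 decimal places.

Var(ȳ_str) = Σ Wₕ²(1−fₕ)sₕ²/nₕ with Wₕ = Nₕ/27763:
  County 1: (2715/27763)²·(1−46/2715)·1.188/46 = 2.4279751 × 10^-4
  County 3: (11395/27763)²·(1−2070/11395)·0.563/2070 = 3.7494575 × 10^-5
  County 2: (13653/27763)²·(1−3117/13653)·1.61/3117 = 9.639625 × 10^-5
  → Var(ȳ_str) = 3.7668834 × 10^-4.
Var(ȳ_srs) = (1 − 5233/27763)·1.866/5233 = 2.8937147 × 10^-4.
deff = (3.7668834 × 10^-4) / (2.8937147 × 10^-4) = 1.3017.

1.3017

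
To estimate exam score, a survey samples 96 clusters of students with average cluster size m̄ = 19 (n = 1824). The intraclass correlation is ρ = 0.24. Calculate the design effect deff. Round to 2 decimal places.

5.32

deff = 1 + (19 − 1)·0.24 = 1 + 4.32 = 5.32.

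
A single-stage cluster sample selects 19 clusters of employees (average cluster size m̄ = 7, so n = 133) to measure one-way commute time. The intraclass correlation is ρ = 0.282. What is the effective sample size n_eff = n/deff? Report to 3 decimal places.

49.406

deff = 1 + (7 − 1)·0.282 = 1 + 1.692 = 2.692.
n_eff = 133 / 2.692 = 49.406.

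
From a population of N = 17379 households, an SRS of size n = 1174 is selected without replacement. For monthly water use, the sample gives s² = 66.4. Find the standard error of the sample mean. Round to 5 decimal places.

0.22965

Under SRS without replacement, Var(ȳ) = (1 − f)·s²/n with f = n/N = 1174/17379 = 0.06755279.
Var(ȳ) = (1 − 0.06755279)·66.4/1174 = 0.93244721·0.056558773 = 0.05273807.
SE(ȳ) = √(0.05273807) = 0.22965.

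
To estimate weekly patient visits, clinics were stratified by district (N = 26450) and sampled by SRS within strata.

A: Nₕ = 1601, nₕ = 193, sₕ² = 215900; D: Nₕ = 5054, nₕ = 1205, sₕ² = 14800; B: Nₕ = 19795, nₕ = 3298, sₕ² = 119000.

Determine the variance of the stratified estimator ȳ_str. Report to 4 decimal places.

Var(ȳ_str) = Σₕ Wₕ²(1 − fₕ)sₕ²/nₕ with Wₕ = Nₕ/N, N = 26450.
A: Wₕ = 0.06052930; term = 0.06052930²·(1 − 0.12054966)·215900/193 = 3.6044414.
D: Wₕ = 0.19107750; term = 0.19107750²·(1 − 0.23842501)·14800/1205 = 0.34151239.
B: Wₕ = 0.74839319; term = 0.74839319²·(1 − 0.16660773)·119000/3298 = 16.842457.
Sum = 20.788411.

20.7884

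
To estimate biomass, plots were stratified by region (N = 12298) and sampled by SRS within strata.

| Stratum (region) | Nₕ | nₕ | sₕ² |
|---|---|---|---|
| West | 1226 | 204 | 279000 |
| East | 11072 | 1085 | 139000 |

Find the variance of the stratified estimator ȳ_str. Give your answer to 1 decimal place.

105.0

Var(ȳ_str) = Σₕ Wₕ²(1 − fₕ)sₕ²/nₕ with Wₕ = Nₕ/N, N = 12298.
West: Wₕ = 0.09969101; term = 0.09969101²·(1 − 0.16639478)·279000/204 = 11.330431.
East: Wₕ = 0.90030899; term = 0.90030899²·(1 − 0.09799494)·139000/1085 = 93.664973.
Sum = 104.9954.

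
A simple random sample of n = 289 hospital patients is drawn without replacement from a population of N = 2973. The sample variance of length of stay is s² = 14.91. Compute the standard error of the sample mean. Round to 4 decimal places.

Under SRS without replacement, Var(ȳ) = (1 − f)·s²/n with f = n/N = 289/2973 = 0.09720821.
Var(ȳ) = (1 − 0.09720821)·14.91/289 = 0.90279179·0.051591696 = 0.046576559.
SE(ȳ) = √(0.046576559) = 0.2158.

0.2158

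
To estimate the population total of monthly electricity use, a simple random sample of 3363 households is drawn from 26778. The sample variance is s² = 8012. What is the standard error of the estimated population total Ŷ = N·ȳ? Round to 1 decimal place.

38649.4

Var(Ŷ) = N²·Var(ȳ) = N²·(1 − n/N)·s²/n.
f = 3363/26778 = 0.12558817; Var(ȳ) = 0.87441183·8012/3363 = 2.0831958.
Var(Ŷ) = 26778² · 2.0831958 = 1.4937791 × 10^9.
SE(Ŷ) = √(1.4937791 × 10^9) = 38649.4.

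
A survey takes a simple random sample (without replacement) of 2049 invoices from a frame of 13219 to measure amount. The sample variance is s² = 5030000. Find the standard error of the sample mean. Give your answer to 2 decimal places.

Under SRS without replacement, Var(ȳ) = (1 − f)·s²/n with f = n/N = 2049/13219 = 0.15500416.
Var(ȳ) = (1 − 0.15500416)·5030000/2049 = 0.84499584·2454.856 = 2074.3431.
SE(ȳ) = √(2074.3431) = 45.54.

45.54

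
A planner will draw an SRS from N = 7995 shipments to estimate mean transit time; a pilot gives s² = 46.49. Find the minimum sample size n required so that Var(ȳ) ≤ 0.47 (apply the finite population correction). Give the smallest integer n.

98

Without fpc, n₀ = s²/D = 46.49/0.47 = 98.9149.
With fpc, (1 − n/N)·s²/n ≤ D requires n ≥ n₀/(1 + n₀/N) = 98.9149/(1 + 98.9149/7995) = 97.7061.
Rounding up, n = 98.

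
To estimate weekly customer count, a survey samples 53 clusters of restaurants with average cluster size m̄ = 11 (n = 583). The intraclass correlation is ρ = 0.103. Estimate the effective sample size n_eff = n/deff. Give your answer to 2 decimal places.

287.19

deff = 1 + (11 − 1)·0.103 = 1 + 1.03 = 2.03.
n_eff = 583 / 2.03 = 287.19.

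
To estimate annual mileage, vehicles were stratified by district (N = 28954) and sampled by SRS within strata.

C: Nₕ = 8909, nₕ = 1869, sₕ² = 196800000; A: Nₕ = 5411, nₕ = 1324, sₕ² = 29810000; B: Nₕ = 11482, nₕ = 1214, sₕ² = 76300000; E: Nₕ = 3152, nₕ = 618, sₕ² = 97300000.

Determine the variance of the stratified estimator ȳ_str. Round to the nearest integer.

Var(ȳ_str) = Σₕ Wₕ²(1 − fₕ)sₕ²/nₕ with Wₕ = Nₕ/N, N = 28954.
C: Wₕ = 0.30769496; term = 0.30769496²·(1 − 0.20978785)·196800000/1869 = 7877.7151.
A: Wₕ = 0.18688264; term = 0.18688264²·(1 − 0.24468675)·29810000/1324 = 593.93514.
B: Wₕ = 0.39656006; term = 0.39656006²·(1 − 0.10573071)·76300000/1214 = 8838.7757.
E: Wₕ = 0.10886233; term = 0.10886233²·(1 − 0.19606599)·97300000/618 = 1500.0303.
Sum = 18810.456.

18810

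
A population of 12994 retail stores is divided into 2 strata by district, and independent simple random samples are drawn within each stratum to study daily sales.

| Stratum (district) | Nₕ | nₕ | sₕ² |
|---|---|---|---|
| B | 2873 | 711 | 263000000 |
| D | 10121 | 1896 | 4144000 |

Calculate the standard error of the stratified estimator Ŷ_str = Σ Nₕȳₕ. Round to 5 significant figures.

Var(Ŷ_str) = Σₕ Nₕ²(1 − fₕ)sₕ²/nₕ.
B: 2873²·(1 − 711/2873)·263000000/711 = 2.2976161 × 10^12.
D: 10121²·(1 − 1896/10121)·4144000/1896 = 1.8194526 × 10^11.
Sum = 2.4795614 × 10^12.
SE = √(2.4795614 × 10^12) = 1.5747 × 10^6.

1.5747 × 10^6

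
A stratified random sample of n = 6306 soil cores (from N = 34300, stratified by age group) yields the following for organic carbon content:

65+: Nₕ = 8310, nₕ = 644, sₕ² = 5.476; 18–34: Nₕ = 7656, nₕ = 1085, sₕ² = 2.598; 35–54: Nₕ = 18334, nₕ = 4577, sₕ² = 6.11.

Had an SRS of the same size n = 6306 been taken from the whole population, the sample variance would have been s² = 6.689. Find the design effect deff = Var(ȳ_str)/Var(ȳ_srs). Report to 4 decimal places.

Var(ȳ_str) = Σ Wₕ²(1−fₕ)sₕ²/nₕ with Wₕ = Nₕ/34300:
  65+: (8310/34300)²·(1−644/8310)·5.476/644 = 4.6042529 × 10^-4
  18–34: (7656/34300)²·(1−1085/7656)·2.598/1085 = 1.023893 × 10^-4
  35–54: (18334/34300)²·(1−4577/18334)·6.11/4577 = 2.8618906 × 10^-4
  → Var(ȳ_str) = 8.4900365 × 10^-4.
Var(ȳ_srs) = (1 − 6306/34300)·6.689/6306 = 8.6572123 × 10^-4.
deff = (8.4900365 × 10^-4) / (8.6572123 × 10^-4) = 0.9807.

0.9807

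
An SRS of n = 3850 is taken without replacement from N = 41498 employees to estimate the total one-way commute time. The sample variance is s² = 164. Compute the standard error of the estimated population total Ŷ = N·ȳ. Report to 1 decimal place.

Var(Ŷ) = N²·Var(ȳ) = N²·(1 − n/N)·s²/n.
f = 3850/41498 = 0.09277556; Var(ȳ) = 0.90722444·164/3850 = 0.038645405.
Var(Ŷ) = 41498² · 0.038645405 = 6.6550634 × 10^7.
SE(Ŷ) = √(6.6550634 × 10^7) = 8157.9.

8157.9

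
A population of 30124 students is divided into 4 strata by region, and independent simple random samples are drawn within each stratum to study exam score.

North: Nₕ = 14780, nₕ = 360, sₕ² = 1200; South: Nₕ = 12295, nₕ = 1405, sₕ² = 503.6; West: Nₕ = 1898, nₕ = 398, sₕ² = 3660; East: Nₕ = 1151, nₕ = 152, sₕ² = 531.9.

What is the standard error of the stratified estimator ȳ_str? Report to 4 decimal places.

0.9322

Var(ȳ_str) = Σₕ Wₕ²(1 − fₕ)sₕ²/nₕ with Wₕ = Nₕ/N, N = 30124.
North: Wₕ = 0.49063869; term = 0.49063869²·(1 − 0.02435724)·1200/360 = 0.78287633.
South: Wₕ = 0.40814633; term = 0.40814633²·(1 − 0.11427410)·503.6/1405 = 0.052885977.
West: Wₕ = 0.06300624; term = 0.06300624²·(1 − 0.20969442)·3660/398 = 0.028850956.
East: Wₕ = 0.03820874; term = 0.03820874²·(1 − 0.13205908)·531.9/152 = 0.0044340638.
Sum = 0.86904733.
SE = √(0.86904733) = 0.9322.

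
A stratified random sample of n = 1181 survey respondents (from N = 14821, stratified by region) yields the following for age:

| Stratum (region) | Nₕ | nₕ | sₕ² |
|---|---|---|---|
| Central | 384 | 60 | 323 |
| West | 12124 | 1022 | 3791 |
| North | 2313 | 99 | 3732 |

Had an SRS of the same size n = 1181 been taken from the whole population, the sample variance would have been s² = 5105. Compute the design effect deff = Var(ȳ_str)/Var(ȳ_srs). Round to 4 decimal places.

0.7930

Var(ȳ_str) = Σ Wₕ²(1−fₕ)sₕ²/nₕ with Wₕ = Nₕ/14821:
  Central: (384/14821)²·(1−60/384)·323/60 = 0.0030491058
  West: (12124/14821)²·(1−1022/12124)·3791/1022 = 2.2729769
  North: (2313/14821)²·(1−99/2313)·3732/99 = 0.8788296
  → Var(ȳ_str) = 3.1548556.
Var(ȳ_srs) = (1 − 1181/14821)·5105/1181 = 3.9781643.
deff = 3.1548556 / 3.9781643 = 0.7930.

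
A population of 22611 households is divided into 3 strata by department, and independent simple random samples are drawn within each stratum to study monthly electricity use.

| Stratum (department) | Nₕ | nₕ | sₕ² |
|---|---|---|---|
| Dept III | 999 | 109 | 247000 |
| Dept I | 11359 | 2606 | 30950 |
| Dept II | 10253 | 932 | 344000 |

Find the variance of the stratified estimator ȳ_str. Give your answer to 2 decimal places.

75.25

Var(ȳ_str) = Σₕ Wₕ²(1 − fₕ)sₕ²/nₕ with Wₕ = Nₕ/N, N = 22611.
Dept III: Wₕ = 0.04418204; term = 0.04418204²·(1 − 0.10910911)·247000/109 = 3.9408183.
Dept I: Wₕ = 0.50236610; term = 0.50236610²·(1 − 0.22942160)·30950/2606 = 2.309637.
Dept II: Wₕ = 0.45345186; term = 0.45345186²·(1 − 0.09090022)·344000/932 = 68.994815.
Sum = 75.24527.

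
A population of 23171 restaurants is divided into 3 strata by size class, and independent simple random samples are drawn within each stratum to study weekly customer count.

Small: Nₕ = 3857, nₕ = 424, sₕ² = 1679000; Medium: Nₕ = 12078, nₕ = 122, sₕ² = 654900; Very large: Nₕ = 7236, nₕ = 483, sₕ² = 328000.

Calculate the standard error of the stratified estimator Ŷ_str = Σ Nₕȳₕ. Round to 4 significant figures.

Var(Ŷ_str) = Σₕ Nₕ²(1 − fₕ)sₕ²/nₕ.
Small: 3857²·(1 − 424/3857)·1679000/424 = 5.2433432 × 10^10.
Medium: 12078²·(1 − 122/12078)·654900/122 = 7.7516846 × 10^11.
Very large: 7236²·(1 − 483/7236)·328000/483 = 3.3183487 × 10^10.
Sum = 8.6078538 × 10^11.
SE = √(8.6078538 × 10^11) = 927800.

927800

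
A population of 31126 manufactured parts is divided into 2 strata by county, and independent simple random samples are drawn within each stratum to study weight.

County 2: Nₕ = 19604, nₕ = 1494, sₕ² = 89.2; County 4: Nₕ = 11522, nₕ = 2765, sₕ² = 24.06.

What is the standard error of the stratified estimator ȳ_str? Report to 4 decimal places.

Var(ȳ_str) = Σₕ Wₕ²(1 − fₕ)sₕ²/nₕ with Wₕ = Nₕ/N, N = 31126.
County 2: Wₕ = 0.62982715; term = 0.62982715²·(1 − 0.07620894)·89.2/1494 = 0.021879167.
County 4: Wₕ = 0.37017285; term = 0.37017285²·(1 − 0.23997570)·24.06/2765 = 9.0622718 × 10^-4.
Sum = 0.022785394.
SE = √(0.022785394) = 0.1509.

0.1509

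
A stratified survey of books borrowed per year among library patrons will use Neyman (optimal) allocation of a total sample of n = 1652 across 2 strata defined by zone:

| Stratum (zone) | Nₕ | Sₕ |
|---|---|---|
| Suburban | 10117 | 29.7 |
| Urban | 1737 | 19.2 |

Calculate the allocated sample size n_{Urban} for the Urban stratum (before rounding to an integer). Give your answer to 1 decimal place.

165.0

Neyman allocation: nₕ = n·NₕSₕ / Σⱼ NⱼSⱼ.
Σ NⱼSⱼ = 10117·29.7 + 1737·19.2 = 333825.3.
n_{Urban} = 1652·1737·19.2 / 333825.3 = 165.0.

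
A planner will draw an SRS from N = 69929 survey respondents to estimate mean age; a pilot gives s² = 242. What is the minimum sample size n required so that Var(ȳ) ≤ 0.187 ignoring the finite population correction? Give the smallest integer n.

1295

Without fpc, n₀ = s²/D = 242/0.187 = 1294.1176.
Rounding up, n = 1295.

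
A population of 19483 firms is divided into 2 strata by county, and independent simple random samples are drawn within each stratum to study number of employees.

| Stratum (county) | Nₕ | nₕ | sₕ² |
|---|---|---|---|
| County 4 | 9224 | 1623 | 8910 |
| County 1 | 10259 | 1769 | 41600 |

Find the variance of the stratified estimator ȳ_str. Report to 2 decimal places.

Var(ȳ_str) = Σₕ Wₕ²(1 − fₕ)sₕ²/nₕ with Wₕ = Nₕ/N, N = 19483.
County 4: Wₕ = 0.47343838; term = 0.47343838²·(1 − 0.17595403)·8910/1623 = 1.0139991.
County 1: Wₕ = 0.52656162; term = 0.52656162²·(1 − 0.17243396)·41600/1769 = 5.3959331.
Sum = 6.4099322.

6.41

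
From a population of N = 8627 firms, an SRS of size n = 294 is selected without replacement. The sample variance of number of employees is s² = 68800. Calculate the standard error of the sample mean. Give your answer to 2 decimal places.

Under SRS without replacement, Var(ȳ) = (1 − f)·s²/n with f = n/N = 294/8627 = 0.03407905.
Var(ȳ) = (1 − 0.03407905)·68800/294 = 0.96592095·234.01361 = 226.03864.
SE(ȳ) = √(226.03864) = 15.03.

15.03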